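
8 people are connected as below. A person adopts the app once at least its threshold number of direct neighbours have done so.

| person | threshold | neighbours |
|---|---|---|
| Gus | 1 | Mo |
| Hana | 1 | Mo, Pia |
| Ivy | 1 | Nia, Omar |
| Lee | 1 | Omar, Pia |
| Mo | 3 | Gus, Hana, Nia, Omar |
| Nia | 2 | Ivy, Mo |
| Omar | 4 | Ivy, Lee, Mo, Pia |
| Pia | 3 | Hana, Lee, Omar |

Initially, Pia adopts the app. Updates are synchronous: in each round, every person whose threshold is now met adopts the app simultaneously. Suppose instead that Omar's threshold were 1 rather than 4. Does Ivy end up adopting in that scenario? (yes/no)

With Omar's threshold at 1:
Round 1 — Pia adopts the app (initial).
Round 2 — checking thresholds:
  Hana: 1 of 2 neighbours ≥ 1, adopts the app.
  Lee: 1 of 2 neighbours ≥ 1, adopts the app.
  Omar: 1 of 4 neighbours ≥ 1, adopts the app.
Round 3 — checking thresholds:
  Ivy: 1 of 2 neighbours ≥ 1, adopts the app.
  Mo: 2 of 4 neighbours < 3, below threshold.
Round 4 — no new adoptions; cascade stops.

yes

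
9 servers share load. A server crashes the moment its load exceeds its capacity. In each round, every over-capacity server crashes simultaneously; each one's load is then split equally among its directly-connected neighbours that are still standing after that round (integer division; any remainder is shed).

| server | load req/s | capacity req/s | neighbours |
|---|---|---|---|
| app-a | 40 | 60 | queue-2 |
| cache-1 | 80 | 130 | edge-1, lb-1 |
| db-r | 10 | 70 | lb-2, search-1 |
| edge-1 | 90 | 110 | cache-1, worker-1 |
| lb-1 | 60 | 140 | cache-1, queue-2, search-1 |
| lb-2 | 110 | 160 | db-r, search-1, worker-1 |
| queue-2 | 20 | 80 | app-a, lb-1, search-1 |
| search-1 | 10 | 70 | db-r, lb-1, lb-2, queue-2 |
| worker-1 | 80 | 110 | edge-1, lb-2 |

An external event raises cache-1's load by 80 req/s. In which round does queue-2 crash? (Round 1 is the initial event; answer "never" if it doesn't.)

6

Round 1 — cache-1 at 160 > 130. cache-1 crashes.
  cache-1 sheds 160 req/s to edge-1, lb-1: 80 each.
    edge-1: 90+80 = 170 > 110
    lb-1: 60+80 = 140 ≤ 140
Round 2 — edge-1 crashes.
  edge-1 sheds 170 req/s to worker-1: 170 each.
    worker-1: 80+170 = 250 > 110
Round 3 — worker-1 crashes.
  worker-1 sheds 250 req/s to lb-2: 250 each.
    lb-2: 110+250 = 360 > 160
Round 4 — lb-2 crashes.
  lb-2 sheds 360 req/s to db-r, search-1: 180 each.
    db-r: 10+180 = 190 > 70
    search-1: 10+180 = 190 > 70
Round 5 — db-r, search-1 crash.
  db-r sheds 190 req/s: no online neighbours, lost.
  search-1 sheds 190 req/s to lb-1, queue-2: 95 each.
    lb-1: 140+95 = 235 > 140
    queue-2: 20+95 = 115 > 80
Round 6 — lb-1, queue-2 crash.
  lb-1 sheds 235 req/s: no online neighbours, lost.
  queue-2 sheds 115 req/s to app-a: 115 each.
    app-a: 40+115 = 155 > 60
Round 7 — app-a crashes.
  app-a sheds 155 req/s: no online neighbours, lost.
No further crashes.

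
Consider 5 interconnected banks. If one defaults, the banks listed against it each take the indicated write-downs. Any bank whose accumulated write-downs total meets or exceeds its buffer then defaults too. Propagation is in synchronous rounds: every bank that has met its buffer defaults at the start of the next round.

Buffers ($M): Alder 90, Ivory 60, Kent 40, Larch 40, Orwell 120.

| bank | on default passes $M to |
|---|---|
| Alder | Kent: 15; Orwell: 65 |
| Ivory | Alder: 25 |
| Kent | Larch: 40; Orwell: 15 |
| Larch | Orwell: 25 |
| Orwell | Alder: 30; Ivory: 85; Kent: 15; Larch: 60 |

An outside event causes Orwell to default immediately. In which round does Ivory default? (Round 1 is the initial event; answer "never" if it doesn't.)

Round 1 — Orwell defaults (initial).
  Alder: +30 → 30 < 90
  Ivory: +85 → 85 ≥ 60
  Kent: +15 → 15 < 40
  Larch: +60 → 60 ≥ 40
Round 2 — Ivory, Larch default.
  Alder: +25 → 55 < 90
No further defaults.

2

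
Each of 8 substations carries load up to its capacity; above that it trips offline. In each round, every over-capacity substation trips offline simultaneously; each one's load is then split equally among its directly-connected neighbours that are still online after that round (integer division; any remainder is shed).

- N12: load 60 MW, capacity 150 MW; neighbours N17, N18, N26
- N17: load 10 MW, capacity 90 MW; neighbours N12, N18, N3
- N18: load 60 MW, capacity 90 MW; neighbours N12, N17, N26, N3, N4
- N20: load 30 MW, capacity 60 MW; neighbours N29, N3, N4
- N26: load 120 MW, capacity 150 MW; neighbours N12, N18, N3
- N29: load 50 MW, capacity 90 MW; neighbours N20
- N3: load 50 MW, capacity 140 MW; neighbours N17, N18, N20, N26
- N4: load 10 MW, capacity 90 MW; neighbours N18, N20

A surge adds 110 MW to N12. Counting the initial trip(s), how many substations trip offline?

Round 1 — N12 at 170 > 150. N12 trips offline.
  N12 sheds 170 MW to N17, N18, N26: 56 each (2 lost).
    N17: 10+56 = 66 ≤ 90
    N18: 60+56 = 116 > 90
    N26: 120+56 = 176 > 150
Round 2 — N18, N26 trip offline.
  N18 sheds 116 MW to N17, N3, N4: 38 each (2 lost).
    N17: 66+38 = 104 > 90
    N3: 50+38 = 88 ≤ 140
    N4: 10+38 = 48 ≤ 90
  N26 sheds 176 MW to N3: 176 each.
    N3: 88+176 = 264 > 140
Round 3 — N17, N3 trip offline.
  N17 sheds 104 MW: no online neighbours, lost.
  N3 sheds 264 MW to N20: 264 each.
    N20: 30+264 = 294 > 60
Round 4 — N20 trips offline.
  N20 sheds 294 MW to N29, N4: 147 each.
    N29: 50+147 = 197 > 90
    N4: 48+147 = 195 > 90
Round 5 — N29, N4 trip offline.
  N29 sheds 197 MW: no online neighbours, lost.
  N4 sheds 195 MW: no online neighbours, lost.
No further trips.

8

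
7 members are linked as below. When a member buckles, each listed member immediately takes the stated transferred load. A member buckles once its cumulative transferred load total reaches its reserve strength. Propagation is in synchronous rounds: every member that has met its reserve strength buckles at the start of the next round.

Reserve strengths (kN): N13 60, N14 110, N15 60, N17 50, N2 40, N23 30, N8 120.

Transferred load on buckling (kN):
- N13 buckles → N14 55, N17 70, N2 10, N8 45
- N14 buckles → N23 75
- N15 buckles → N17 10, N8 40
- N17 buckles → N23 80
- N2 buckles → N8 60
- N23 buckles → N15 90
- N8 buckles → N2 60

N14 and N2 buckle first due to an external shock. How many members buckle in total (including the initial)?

Round 1 — N14, N2 buckle (initial).
  N23: +75 → 75 ≥ 30
  N8: +60 → 60 < 120
Round 2 — N23 buckles.
  N15: +90 → 90 ≥ 60
Round 3 — N15 buckles.
  N17: +10 → 10 < 50
  N8: +40 → 100 < 120
No further bucklings.

4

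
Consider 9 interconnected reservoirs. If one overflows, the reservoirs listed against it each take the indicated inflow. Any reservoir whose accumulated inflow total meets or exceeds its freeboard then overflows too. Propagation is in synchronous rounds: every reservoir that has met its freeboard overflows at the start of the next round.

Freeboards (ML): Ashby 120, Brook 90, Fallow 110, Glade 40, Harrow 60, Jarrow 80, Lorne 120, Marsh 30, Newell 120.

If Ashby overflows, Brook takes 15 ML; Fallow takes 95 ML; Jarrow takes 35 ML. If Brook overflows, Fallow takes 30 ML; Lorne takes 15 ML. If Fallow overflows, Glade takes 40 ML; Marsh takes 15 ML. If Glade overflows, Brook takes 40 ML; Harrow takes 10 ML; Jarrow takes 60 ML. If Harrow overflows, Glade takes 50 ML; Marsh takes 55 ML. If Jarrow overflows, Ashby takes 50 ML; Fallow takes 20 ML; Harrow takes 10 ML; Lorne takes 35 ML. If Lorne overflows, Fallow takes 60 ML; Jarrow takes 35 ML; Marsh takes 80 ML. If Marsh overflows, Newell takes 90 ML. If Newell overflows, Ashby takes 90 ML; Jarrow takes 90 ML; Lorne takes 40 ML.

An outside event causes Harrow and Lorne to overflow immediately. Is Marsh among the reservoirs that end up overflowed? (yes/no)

Round 1 — Harrow, Lorne overflow (initial).
  Fallow: +60 → 60 < 110
  Glade: +50 → 50 ≥ 40
  Jarrow: +35 → 35 < 80
  Marsh: +55+80 → 135 ≥ 30
Round 2 — Glade, Marsh overflow.
  Brook: +40 → 40 < 90
  Jarrow: +60 → 95 ≥ 80
  Newell: +90 → 90 < 120
Round 3 — Jarrow overflows.
  Ashby: +50 → 50 < 120
  Fallow: +20 → 80 < 110
No further overflows.

yes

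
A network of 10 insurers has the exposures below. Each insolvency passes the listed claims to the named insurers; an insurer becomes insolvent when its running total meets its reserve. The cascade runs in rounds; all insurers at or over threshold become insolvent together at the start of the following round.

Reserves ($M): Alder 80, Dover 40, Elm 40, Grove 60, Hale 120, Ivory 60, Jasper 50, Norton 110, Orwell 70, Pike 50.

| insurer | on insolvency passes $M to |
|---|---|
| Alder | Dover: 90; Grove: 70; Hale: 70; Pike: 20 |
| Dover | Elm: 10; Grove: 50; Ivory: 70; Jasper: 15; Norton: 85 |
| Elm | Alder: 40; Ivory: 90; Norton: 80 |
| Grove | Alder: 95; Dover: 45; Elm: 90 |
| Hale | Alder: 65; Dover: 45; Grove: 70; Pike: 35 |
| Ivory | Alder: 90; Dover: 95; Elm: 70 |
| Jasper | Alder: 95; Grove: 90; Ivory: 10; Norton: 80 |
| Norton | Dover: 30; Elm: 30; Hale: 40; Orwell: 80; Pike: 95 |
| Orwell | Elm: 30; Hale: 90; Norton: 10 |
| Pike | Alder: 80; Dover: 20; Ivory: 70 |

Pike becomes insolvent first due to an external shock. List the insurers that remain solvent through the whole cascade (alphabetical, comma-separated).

Jasper

Round 1 — Pike becomes insolvent (initial).
  Alder: +80 → 80 ≥ 80
  Dover: +20 → 20 < 40
  Ivory: +70 → 70 ≥ 60
Round 2 — Alder, Ivory become insolvent.
  Dover: +90+95 → 205 ≥ 40
  Elm: +70 → 70 ≥ 40
  Grove: +70 → 70 ≥ 60
  Hale: +70 → 70 < 120
Round 3 — Dover, Elm, Grove become insolvent.
  Jasper: +15 → 15 < 50
  Norton: +85+80 → 165 ≥ 110
Round 4 — Norton becomes insolvent.
  Hale: +40 → 110 < 120
  Orwell: +80 → 80 ≥ 70
Round 5 — Orwell becomes insolvent.
  Hale: +90 → 200 ≥ 120
Round 6 — Hale becomes insolvent.
No further insolvencies.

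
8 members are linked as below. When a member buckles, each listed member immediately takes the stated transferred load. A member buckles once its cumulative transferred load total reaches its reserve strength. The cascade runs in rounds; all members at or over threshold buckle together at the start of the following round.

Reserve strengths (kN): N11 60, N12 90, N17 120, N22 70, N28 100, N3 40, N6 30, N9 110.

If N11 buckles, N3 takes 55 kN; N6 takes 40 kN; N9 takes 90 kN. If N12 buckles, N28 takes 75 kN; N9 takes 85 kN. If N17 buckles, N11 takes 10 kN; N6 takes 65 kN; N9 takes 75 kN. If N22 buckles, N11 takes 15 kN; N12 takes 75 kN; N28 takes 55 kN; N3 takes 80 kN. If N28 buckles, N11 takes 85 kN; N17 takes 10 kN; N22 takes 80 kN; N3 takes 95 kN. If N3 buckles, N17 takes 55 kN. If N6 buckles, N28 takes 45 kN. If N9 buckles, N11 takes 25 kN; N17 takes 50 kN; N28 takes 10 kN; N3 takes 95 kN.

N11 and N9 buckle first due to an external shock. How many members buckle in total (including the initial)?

Round 1 — N11, N9 buckle (initial).
  N17: +50 → 50 < 120
  N28: +10 → 10 < 100
  N3: +55+95 → 150 ≥ 40
  N6: +40 → 40 ≥ 30
Round 2 — N3, N6 buckle.
  N17: +55 → 105 < 120
  N28: +45 → 55 < 100
No further bucklings.

4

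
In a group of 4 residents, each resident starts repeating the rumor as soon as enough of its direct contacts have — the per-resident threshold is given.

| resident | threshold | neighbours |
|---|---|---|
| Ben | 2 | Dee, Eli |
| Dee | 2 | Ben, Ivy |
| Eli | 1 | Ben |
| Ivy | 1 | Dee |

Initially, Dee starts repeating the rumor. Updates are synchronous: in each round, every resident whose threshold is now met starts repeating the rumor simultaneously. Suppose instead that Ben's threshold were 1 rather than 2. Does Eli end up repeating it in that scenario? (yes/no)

With Ben's threshold at 1:
Round 1 — Dee starts repeating the rumor (initial).
Round 2 — checking thresholds:
  Ben: 1 of 2 neighbours ≥ 1, starts repeating the rumor.
  Ivy: 1 of 1 neighbours ≥ 1, starts repeating the rumor.
Round 3 — checking thresholds:
  Eli: 1 of 1 neighbours ≥ 1, starts repeating the rumor.
Round 4 — no new spreads; cascade stops.

yes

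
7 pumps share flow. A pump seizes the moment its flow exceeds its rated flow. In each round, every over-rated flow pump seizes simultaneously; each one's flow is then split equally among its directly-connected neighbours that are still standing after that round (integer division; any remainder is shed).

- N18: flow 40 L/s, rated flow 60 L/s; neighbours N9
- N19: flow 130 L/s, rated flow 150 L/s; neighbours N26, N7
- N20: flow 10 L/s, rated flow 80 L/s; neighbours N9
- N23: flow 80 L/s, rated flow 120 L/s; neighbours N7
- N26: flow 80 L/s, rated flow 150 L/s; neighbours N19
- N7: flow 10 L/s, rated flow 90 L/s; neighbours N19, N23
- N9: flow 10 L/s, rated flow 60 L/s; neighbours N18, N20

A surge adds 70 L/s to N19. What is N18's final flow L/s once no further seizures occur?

40

Round 1 — N19 at 200 > 150. N19 seizes.
  N19 sheds 200 L/s to N26, N7: 100 each.
    N26: 80+100 = 180 > 150
    N7: 10+100 = 110 > 90
Round 2 — N26, N7 seize.
  N26 sheds 180 L/s: no online neighbours, lost.
  N7 sheds 110 L/s to N23: 110 each.
    N23: 80+110 = 190 > 120
Round 3 — N23 seizes.
  N23 sheds 190 L/s: no online neighbours, lost.
No further seizures.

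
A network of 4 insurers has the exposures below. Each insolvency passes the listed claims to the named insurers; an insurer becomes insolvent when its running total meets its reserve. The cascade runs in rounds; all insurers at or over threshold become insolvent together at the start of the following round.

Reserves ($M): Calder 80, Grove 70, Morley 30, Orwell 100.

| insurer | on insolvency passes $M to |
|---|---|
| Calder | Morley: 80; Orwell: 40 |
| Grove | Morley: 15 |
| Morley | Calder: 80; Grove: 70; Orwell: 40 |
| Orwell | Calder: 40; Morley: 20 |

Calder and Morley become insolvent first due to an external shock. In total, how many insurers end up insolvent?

3

Round 1 — Calder, Morley become insolvent (initial).
  Grove: +70 → 70 ≥ 70
  Orwell: +40+40 → 80 < 100
Round 2 — Grove becomes insolvent.
No further insolvencies.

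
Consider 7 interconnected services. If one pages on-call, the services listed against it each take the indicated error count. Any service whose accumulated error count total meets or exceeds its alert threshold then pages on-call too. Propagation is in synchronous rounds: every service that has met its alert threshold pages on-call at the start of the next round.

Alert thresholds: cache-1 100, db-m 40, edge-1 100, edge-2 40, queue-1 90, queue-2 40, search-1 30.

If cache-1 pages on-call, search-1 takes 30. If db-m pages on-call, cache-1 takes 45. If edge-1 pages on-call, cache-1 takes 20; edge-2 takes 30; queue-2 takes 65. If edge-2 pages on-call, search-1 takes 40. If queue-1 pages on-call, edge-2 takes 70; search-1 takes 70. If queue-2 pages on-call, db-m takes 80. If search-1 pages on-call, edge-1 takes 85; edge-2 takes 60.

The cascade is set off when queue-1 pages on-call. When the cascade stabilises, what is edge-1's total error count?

Round 1 — queue-1 pages on-call (initial).
  edge-2: +70 → 70 ≥ 40
  search-1: +70 → 70 ≥ 30
Round 2 — edge-2, search-1 page on-call.
  edge-1: +85 → 85 < 100
No further pages.

85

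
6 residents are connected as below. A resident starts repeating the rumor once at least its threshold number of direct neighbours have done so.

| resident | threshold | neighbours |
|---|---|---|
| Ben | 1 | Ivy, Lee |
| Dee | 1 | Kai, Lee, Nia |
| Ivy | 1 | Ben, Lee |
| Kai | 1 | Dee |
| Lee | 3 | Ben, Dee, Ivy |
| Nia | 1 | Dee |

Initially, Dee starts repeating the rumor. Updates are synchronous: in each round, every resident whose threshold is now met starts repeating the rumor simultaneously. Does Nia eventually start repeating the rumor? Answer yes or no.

yes

Round 1 — Dee starts repeating the rumor (initial).
Round 2 — checking thresholds:
  Kai: 1 of 1 neighbours ≥ 1, starts repeating the rumor.
  Lee: 1 of 3 neighbours < 3, holds.
  Nia: 1 of 1 neighbours ≥ 1, starts repeating the rumor.
Round 3 — no new spreads; cascade stops.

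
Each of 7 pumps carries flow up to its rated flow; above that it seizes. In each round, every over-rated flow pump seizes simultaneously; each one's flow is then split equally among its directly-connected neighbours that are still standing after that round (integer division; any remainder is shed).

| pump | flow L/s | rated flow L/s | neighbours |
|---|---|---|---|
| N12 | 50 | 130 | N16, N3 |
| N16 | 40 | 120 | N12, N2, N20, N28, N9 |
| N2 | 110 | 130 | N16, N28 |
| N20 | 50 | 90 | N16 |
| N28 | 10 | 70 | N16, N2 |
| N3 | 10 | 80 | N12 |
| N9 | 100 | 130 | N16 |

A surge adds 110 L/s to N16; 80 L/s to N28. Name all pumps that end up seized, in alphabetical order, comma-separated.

N16, N2, N28, N9

Round 1 — N16 at 150 > 120; N28 at 90 > 70. N16, N28 seize.
  N16 sheds 150 L/s to N12, N2, N20, N9: 37 each (2 lost).
    N12: 50+37 = 87 ≤ 130
    N2: 110+37 = 147 > 130
    N20: 50+37 = 87 ≤ 90
    N9: 100+37 = 137 > 130
  N28 sheds 90 L/s to N2: 90 each.
    N2: 147+90 = 237 > 130
Round 2 — N2, N9 seize.
  N2 sheds 237 L/s: no online neighbours, lost.
  N9 sheds 137 L/s: no online neighbours, lost.
No further seizures.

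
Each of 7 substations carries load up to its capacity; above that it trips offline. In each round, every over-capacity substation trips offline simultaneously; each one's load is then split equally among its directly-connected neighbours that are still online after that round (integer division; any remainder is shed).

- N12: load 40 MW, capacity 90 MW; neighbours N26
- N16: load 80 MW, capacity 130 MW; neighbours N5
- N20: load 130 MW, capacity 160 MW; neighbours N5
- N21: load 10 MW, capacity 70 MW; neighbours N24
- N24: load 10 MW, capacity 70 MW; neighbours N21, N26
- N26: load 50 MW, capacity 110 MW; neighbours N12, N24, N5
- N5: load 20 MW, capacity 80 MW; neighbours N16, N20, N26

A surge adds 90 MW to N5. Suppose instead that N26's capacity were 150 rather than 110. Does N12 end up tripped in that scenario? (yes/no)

no

With N26's capacity at 150:
Round 1 — N5 at 110 > 80. N5 trips offline.
  N5 sheds 110 MW to N16, N20, N26: 36 each (2 lost).
    N16: 80+36 = 116 ≤ 130
    N20: 130+36 = 166 > 160
    N26: 50+36 = 86 ≤ 150
Round 2 — N20 trips offline.
  N20 sheds 166 MW: no online neighbours, lost.
No further trips.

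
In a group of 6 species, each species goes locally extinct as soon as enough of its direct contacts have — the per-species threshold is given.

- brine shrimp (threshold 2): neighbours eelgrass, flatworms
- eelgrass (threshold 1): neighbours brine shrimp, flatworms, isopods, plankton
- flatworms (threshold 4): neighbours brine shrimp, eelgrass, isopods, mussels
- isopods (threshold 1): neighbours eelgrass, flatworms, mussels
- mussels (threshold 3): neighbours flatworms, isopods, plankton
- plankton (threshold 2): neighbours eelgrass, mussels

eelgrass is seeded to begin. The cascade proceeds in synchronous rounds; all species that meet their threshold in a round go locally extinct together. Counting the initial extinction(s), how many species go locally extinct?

2

Round 1 — eelgrass goes locally extinct (initial).
Round 2 — checking thresholds:
  brine shrimp: 1 of 2 neighbours < 2, below threshold.
  flatworms: 1 of 4 neighbours < 4, below threshold.
  isopods: 1 of 3 neighbours ≥ 1, goes locally extinct.
  plankton: 1 of 2 neighbours < 2, below threshold.
Round 3 — no new extinctions; cascade stops.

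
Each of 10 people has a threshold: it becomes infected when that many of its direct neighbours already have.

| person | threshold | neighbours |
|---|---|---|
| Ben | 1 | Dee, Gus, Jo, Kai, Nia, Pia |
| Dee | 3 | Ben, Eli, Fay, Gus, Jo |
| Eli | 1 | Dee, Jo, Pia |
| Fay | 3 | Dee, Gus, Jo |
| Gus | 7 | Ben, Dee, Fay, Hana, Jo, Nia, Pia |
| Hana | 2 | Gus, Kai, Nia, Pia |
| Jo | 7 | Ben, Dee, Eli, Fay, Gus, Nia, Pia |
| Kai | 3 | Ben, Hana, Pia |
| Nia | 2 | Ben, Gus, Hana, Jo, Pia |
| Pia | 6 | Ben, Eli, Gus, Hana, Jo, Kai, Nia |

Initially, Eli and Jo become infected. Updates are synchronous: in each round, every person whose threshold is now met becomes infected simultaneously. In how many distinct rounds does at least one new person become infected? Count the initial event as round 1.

3

Round 1 — Eli, Jo become infected (initial).
Round 2 — checking thresholds:
  Ben: 1 of 6 neighbours ≥ 1, becomes infected.
  Dee: 2 of 5 neighbours < 3, below threshold.
  Fay: 1 of 3 neighbours < 3, below threshold.
  Gus: 1 of 7 neighbours < 7, below threshold.
  Nia: 1 of 5 neighbours < 2, below threshold.
  Pia: 2 of 7 neighbours < 6, below threshold.
Round 3 — checking thresholds:
  Dee: 3 of 5 neighbours ≥ 3, becomes infected.
  Fay: 1 of 3 neighbours < 3, below threshold.
  Gus: 2 of 7 neighbours < 7, below threshold.
  Kai: 1 of 3 neighbours < 3, below threshold.
  Nia: 2 of 5 neighbours ≥ 2, becomes infected.
  Pia: 3 of 7 neighbours < 6, below threshold.
Round 4 — no new infections; cascade stops.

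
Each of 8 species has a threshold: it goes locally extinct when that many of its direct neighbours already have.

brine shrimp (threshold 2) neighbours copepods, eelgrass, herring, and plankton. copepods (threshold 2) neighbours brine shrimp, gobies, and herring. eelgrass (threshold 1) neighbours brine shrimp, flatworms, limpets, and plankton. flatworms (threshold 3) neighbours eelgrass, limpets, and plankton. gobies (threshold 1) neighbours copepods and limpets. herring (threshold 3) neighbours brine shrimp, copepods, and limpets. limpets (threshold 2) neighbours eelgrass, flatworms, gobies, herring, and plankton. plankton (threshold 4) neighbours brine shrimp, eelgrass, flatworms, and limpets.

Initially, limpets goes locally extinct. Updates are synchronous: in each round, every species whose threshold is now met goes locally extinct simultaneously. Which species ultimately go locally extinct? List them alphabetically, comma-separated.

eelgrass, gobies, limpets

Round 1 — limpets goes locally extinct (initial).
Round 2 — checking thresholds:
  eelgrass: 1 of 4 neighbours ≥ 1, goes locally extinct.
  flatworms: 1 of 3 neighbours < 3, below threshold.
  gobies: 1 of 2 neighbours ≥ 1, goes locally extinct.
  herring: 1 of 3 neighbours < 3, below threshold.
  plankton: 1 of 4 neighbours < 4, below threshold.
Round 3 — no new extinctions; cascade stops.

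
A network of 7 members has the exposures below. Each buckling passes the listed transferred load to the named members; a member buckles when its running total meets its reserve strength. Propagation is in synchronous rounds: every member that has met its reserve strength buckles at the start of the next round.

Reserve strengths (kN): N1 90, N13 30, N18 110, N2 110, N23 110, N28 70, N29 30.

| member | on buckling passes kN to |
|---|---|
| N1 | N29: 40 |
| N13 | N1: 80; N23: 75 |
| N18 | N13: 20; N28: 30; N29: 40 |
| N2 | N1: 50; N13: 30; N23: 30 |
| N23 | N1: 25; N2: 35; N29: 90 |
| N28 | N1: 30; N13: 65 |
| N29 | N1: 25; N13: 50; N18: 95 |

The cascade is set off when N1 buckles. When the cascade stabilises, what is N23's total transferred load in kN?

75

Round 1 — N1 buckles (initial).
  N29: +40 → 40 ≥ 30
Round 2 — N29 buckles.
  N13: +50 → 50 ≥ 30
  N18: +95 → 95 < 110
Round 3 — N13 buckles.
  N23: +75 → 75 < 110
No further bucklings.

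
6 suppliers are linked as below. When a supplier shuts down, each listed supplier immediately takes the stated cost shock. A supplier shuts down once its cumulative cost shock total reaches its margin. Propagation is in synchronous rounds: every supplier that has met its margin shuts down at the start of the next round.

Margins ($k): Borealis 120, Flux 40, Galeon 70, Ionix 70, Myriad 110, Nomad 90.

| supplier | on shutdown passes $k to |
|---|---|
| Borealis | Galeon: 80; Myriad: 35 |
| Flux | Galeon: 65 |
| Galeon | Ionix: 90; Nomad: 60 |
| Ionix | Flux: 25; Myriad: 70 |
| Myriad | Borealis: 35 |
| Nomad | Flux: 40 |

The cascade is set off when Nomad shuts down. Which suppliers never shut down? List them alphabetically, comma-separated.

Borealis, Galeon, Ionix, Myriad

Round 1 — Nomad shuts down (initial).
  Flux: +40 → 40 ≥ 40
Round 2 — Flux shuts down.
  Galeon: +65 → 65 < 70
No further shutdowns.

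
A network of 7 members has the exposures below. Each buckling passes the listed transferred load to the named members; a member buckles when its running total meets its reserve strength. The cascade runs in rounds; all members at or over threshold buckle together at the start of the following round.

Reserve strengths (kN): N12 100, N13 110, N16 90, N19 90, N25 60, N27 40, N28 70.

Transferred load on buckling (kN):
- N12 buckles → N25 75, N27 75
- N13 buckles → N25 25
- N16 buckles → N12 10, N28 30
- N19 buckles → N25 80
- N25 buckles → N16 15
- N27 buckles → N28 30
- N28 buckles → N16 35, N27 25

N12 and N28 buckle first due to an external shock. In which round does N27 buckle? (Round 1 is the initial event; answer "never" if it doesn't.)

2

Round 1 — N12, N28 buckle (initial).
  N16: +35 → 35 < 90
  N25: +75 → 75 ≥ 60
  N27: +75+25 → 100 ≥ 40
Round 2 — N25, N27 buckle.
  N16: +15 → 50 < 90
No further bucklings.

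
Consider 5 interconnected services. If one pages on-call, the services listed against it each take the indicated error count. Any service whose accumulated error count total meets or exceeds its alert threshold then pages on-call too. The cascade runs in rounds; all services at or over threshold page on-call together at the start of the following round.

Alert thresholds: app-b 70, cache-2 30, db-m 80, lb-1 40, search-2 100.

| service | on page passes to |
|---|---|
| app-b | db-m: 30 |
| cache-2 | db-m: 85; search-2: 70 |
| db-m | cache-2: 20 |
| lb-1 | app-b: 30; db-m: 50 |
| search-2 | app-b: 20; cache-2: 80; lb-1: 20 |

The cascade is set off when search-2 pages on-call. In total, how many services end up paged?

3

Round 1 — search-2 pages on-call (initial).
  app-b: +20 → 20 < 70
  cache-2: +80 → 80 ≥ 30
  lb-1: +20 → 20 < 40
Round 2 — cache-2 pages on-call.
  db-m: +85 → 85 ≥ 80
Round 3 — db-m pages on-call.
No further pages.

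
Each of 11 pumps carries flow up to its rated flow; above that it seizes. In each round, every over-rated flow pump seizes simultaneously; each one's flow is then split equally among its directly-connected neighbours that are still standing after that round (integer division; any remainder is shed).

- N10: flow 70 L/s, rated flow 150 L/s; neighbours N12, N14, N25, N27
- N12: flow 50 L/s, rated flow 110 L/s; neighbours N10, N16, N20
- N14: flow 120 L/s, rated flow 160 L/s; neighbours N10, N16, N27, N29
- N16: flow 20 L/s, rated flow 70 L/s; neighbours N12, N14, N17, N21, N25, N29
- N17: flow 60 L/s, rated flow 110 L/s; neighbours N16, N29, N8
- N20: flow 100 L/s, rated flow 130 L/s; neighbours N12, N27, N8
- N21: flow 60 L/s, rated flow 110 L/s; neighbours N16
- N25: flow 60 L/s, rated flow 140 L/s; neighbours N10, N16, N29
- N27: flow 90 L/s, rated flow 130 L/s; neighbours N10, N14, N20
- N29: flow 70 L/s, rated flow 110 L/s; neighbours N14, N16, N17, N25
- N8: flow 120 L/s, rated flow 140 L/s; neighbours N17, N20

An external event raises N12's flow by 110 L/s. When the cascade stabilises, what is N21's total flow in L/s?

74

Round 1 — N12 at 160 > 110. N12 seizes.
  N12 sheds 160 L/s to N10, N16, N20: 53 each (1 lost).
    N10: 70+53 = 123 ≤ 150
    N16: 20+53 = 73 > 70
    N20: 100+53 = 153 > 130
Round 2 — N16, N20 seize.
  N16 sheds 73 L/s to N14, N17, N21, N25, N29: 14 each (3 lost).
    N14: 120+14 = 134 ≤ 160
    N17: 60+14 = 74 ≤ 110
    N21: 60+14 = 74 ≤ 110
    N25: 60+14 = 74 ≤ 140
    N29: 70+14 = 84 ≤ 110
  N20 sheds 153 L/s to N27, N8: 76 each (1 lost).
    N27: 90+76 = 166 > 130
    N8: 120+76 = 196 > 140
Round 3 — N27, N8 seize.
  N27 sheds 166 L/s to N10, N14: 83 each.
    N10: 123+83 = 206 > 150
    N14: 134+83 = 217 > 160
  N8 sheds 196 L/s to N17: 196 each.
    N17: 74+196 = 270 > 110
Round 4 — N10, N14, N17 seize.
  N10 sheds 206 L/s to N25: 206 each.
    N25: 74+206 = 280 > 140
  N14 sheds 217 L/s to N29: 217 each.
    N29: 84+217 = 301 > 110
  N17 sheds 270 L/s to N29: 270 each.
    N29: 301+270 = 571 > 110
Round 5 — N25, N29 seize.
  N25 sheds 280 L/s: no online neighbours, lost.
  N29 sheds 571 L/s: no online neighbours, lost.
No further seizures.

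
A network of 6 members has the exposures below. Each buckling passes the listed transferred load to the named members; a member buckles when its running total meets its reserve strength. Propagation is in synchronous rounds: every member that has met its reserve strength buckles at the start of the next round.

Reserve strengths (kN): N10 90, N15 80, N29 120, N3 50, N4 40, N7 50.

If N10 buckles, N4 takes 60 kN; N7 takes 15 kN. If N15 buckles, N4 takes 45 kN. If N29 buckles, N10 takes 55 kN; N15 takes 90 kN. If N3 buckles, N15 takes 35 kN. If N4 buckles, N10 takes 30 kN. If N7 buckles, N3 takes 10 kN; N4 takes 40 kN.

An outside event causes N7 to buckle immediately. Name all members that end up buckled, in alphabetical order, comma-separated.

Round 1 — N7 buckles (initial).
  N3: +10 → 10 < 50
  N4: +40 → 40 ≥ 40
Round 2 — N4 buckles.
  N10: +30 → 30 < 90
No further bucklings.

N4, N7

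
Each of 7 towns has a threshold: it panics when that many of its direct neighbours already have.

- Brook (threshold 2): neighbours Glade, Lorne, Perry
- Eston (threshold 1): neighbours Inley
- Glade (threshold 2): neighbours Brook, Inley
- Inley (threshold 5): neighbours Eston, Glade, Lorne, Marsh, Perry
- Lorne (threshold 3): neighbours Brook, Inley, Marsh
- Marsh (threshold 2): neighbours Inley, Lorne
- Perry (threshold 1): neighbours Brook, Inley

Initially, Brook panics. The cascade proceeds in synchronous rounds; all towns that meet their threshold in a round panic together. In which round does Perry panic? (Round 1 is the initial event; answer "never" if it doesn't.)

Round 1 — Brook panics (initial).
Round 2 — checking thresholds:
  Glade: 1 of 2 neighbours < 2, not yet.
  Lorne: 1 of 3 neighbours < 3, not yet.
  Perry: 1 of 2 neighbours ≥ 1, panics.
Round 3 — no new panics; cascade stops.

2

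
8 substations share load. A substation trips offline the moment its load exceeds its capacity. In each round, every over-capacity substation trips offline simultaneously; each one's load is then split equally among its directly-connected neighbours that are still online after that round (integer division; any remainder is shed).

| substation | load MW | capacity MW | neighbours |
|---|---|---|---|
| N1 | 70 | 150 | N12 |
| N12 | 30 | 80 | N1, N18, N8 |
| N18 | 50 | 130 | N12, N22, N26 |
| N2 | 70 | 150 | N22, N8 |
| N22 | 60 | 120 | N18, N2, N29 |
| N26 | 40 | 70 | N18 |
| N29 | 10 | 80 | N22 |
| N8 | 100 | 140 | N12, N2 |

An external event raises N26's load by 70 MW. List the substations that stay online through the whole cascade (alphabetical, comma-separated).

Round 1 — N26 at 110 > 70. N26 trips offline.
  N26 sheds 110 MW to N18: 110 each.
    N18: 50+110 = 160 > 130
Round 2 — N18 trips offline.
  N18 sheds 160 MW to N12, N22: 80 each.
    N12: 30+80 = 110 > 80
    N22: 60+80 = 140 > 120
Round 3 — N12, N22 trip offline.
  N12 sheds 110 MW to N1, N8: 55 each.
    N1: 70+55 = 125 ≤ 150
    N8: 100+55 = 155 > 140
  N22 sheds 140 MW to N2, N29: 70 each.
    N2: 70+70 = 140 ≤ 150
    N29: 10+70 = 80 ≤ 80
Round 4 — N8 trips offline.
  N8 sheds 155 MW to N2: 155 each.
    N2: 140+155 = 295 > 150
Round 5 — N2 trips offline.
  N2 sheds 295 MW: no online neighbours, lost.
No further trips.

N1, N29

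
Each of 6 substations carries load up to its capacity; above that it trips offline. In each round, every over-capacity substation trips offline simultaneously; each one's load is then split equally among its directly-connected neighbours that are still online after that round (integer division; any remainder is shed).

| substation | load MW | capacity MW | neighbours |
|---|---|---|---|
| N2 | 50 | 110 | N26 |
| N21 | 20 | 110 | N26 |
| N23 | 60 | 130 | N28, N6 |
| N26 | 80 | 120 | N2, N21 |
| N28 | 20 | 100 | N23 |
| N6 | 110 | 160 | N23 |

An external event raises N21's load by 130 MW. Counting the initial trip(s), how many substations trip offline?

3

Round 1 — N21 at 150 > 110. N21 trips offline.
  N21 sheds 150 MW to N26: 150 each.
    N26: 80+150 = 230 > 120
Round 2 — N26 trips offline.
  N26 sheds 230 MW to N2: 230 each.
    N2: 50+230 = 280 > 110
Round 3 — N2 trips offline.
  N2 sheds 280 MW: no online neighbours, lost.
No further trips.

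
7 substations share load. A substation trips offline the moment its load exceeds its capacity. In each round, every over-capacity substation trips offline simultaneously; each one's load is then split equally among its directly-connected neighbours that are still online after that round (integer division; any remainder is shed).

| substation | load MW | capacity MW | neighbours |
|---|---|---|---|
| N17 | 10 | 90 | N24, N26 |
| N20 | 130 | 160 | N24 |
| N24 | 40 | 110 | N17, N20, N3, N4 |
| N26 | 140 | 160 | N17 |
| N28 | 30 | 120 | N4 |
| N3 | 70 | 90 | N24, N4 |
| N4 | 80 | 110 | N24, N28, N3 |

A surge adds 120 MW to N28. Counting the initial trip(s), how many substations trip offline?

5

Round 1 — N28 at 150 > 120. N28 trips offline.
  N28 sheds 150 MW to N4: 150 each.
    N4: 80+150 = 230 > 110
Round 2 — N4 trips offline.
  N4 sheds 230 MW to N24, N3: 115 each.
    N24: 40+115 = 155 > 110
    N3: 70+115 = 185 > 90
Round 3 — N24, N3 trip offline.
  N24 sheds 155 MW to N17, N20: 77 each (1 lost).
    N17: 10+77 = 87 ≤ 90
    N20: 130+77 = 207 > 160
  N3 sheds 185 MW: no online neighbours, lost.
Round 4 — N20 trips offline.
  N20 sheds 207 MW: no online neighbours, lost.
No further trips.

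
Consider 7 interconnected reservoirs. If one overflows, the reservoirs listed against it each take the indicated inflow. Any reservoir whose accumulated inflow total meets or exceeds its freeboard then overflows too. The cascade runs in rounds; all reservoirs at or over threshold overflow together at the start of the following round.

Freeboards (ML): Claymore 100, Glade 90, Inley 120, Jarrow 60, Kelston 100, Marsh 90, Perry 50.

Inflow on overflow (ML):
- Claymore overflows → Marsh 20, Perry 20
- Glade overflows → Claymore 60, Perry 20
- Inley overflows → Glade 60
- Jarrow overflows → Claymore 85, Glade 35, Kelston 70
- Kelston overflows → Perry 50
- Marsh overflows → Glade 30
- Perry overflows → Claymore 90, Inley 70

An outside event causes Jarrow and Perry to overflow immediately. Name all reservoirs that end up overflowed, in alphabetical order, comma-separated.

Round 1 — Jarrow, Perry overflow (initial).
  Claymore: +85+90 → 175 ≥ 100
  Glade: +35 → 35 < 90
  Inley: +70 → 70 < 120
  Kelston: +70 → 70 < 100
Round 2 — Claymore overflows.
  Marsh: +20 → 20 < 90
No further overflows.

Claymore, Jarrow, Perry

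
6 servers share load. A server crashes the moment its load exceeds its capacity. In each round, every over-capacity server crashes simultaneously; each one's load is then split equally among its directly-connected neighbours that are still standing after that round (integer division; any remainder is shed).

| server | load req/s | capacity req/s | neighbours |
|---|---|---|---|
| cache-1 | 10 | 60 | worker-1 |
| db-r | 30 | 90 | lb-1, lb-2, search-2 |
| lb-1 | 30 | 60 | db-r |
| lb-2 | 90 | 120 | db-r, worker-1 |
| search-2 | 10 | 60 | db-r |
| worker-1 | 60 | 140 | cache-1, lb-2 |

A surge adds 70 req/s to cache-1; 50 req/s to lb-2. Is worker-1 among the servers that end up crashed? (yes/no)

Round 1 — cache-1 at 80 > 60; lb-2 at 140 > 120. cache-1, lb-2 crash.
  cache-1 sheds 80 req/s to worker-1: 80 each.
    worker-1: 60+80 = 140 ≤ 140
  lb-2 sheds 140 req/s to db-r, worker-1: 70 each.
    db-r: 30+70 = 100 > 90
    worker-1: 140+70 = 210 > 140
Round 2 — db-r, worker-1 crash.
  db-r sheds 100 req/s to lb-1, search-2: 50 each.
    lb-1: 30+50 = 80 > 60
    search-2: 10+50 = 60 ≤ 60
  worker-1 sheds 210 req/s: no online neighbours, lost.
Round 3 — lb-1 crashes.
  lb-1 sheds 80 req/s: no online neighbours, lost.
No further crashes.

yes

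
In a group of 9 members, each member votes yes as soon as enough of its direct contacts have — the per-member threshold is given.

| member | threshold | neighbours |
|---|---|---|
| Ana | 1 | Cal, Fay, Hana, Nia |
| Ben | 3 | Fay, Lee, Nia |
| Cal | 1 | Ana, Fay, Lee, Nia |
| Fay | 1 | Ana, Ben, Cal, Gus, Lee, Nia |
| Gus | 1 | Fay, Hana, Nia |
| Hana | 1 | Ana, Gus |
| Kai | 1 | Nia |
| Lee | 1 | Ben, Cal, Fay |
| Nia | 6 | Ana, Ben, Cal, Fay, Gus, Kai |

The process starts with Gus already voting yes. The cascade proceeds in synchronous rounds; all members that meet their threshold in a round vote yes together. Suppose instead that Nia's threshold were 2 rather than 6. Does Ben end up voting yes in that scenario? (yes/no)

yes

With Nia's threshold at 2:
Round 1 — Gus votes yes (initial).
Round 2 — checking thresholds:
  Fay: 1 of 6 neighbours ≥ 1, votes yes.
  Hana: 1 of 2 neighbours ≥ 1, votes yes.
  Nia: 1 of 6 neighbours < 2, not yet.
Round 3 — checking thresholds:
  Ana: 2 of 4 neighbours ≥ 1, votes yes.
  Ben: 1 of 3 neighbours < 3, not yet.
  Cal: 1 of 4 neighbours ≥ 1, votes yes.
  Lee: 1 of 3 neighbours ≥ 1, votes yes.
  Nia: 2 of 6 neighbours ≥ 2, votes yes.
Round 4 — checking thresholds:
  Ben: 3 of 3 neighbours ≥ 3, votes yes.
  Kai: 1 of 1 neighbours ≥ 1, votes yes.
Round 5 — no new yes votes; cascade stops.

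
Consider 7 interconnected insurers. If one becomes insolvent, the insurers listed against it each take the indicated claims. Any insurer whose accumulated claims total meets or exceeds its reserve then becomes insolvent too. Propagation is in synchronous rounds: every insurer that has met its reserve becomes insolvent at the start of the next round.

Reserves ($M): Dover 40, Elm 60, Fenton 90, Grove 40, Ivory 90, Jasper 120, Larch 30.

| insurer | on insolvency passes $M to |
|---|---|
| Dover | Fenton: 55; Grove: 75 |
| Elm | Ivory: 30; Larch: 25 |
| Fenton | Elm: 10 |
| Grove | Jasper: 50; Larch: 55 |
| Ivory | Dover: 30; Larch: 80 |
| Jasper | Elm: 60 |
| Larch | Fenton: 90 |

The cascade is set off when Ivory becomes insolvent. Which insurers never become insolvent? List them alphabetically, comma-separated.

Dover, Elm, Grove, Jasper

Round 1 — Ivory becomes insolvent (initial).
  Dover: +30 → 30 < 40
  Larch: +80 → 80 ≥ 30
Round 2 — Larch becomes insolvent.
  Fenton: +90 → 90 ≥ 90
Round 3 — Fenton becomes insolvent.
  Elm: +10 → 10 < 60
No further insolvencies.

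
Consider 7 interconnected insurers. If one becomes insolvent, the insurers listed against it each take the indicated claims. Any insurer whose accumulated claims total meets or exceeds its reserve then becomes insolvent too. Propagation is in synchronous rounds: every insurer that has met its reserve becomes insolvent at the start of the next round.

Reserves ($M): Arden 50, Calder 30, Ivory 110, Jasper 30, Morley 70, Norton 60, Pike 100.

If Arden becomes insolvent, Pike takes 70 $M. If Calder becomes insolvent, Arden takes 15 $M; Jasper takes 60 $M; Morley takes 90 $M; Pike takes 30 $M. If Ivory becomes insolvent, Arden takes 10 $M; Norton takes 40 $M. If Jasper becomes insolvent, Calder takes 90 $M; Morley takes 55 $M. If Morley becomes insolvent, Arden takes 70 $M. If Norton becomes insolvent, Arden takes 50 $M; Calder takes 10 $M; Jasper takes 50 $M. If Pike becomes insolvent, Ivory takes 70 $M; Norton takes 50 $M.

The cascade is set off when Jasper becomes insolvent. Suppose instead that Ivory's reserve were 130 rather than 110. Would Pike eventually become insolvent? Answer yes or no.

With Ivory's reserve at 130:
Round 1 — Jasper becomes insolvent (initial).
  Calder: +90 → 90 ≥ 30
  Morley: +55 → 55 < 70
Round 2 — Calder becomes insolvent.
  Arden: +15 → 15 < 50
  Morley: +90 → 145 ≥ 70
  Pike: +30 → 30 < 100
Round 3 — Morley becomes insolvent.
  Arden: +70 → 85 ≥ 50
Round 4 — Arden becomes insolvent.
  Pike: +70 → 100 ≥ 100
Round 5 — Pike becomes insolvent.
  Ivory: +70 → 70 < 130
  Norton: +50 → 50 < 60
No further insolvencies.

yes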